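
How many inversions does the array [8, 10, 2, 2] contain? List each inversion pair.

Finding inversions in [8, 10, 2, 2]:

(0, 2): arr[0]=8 > arr[2]=2
(0, 3): arr[0]=8 > arr[3]=2
(1, 2): arr[1]=10 > arr[2]=2
(1, 3): arr[1]=10 > arr[3]=2

Total inversions: 4

The array has 4 inversion(s): (0,2), (0,3), (1,2), (1,3). Each pair (i,j) satisfies i < j and arr[i] > arr[j].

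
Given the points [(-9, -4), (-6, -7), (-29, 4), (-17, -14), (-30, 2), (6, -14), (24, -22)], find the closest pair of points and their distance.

Computing all pairwise distances among 7 points:

d((-9, -4), (-6, -7)) = 4.2426
d((-9, -4), (-29, 4)) = 21.5407
d((-9, -4), (-17, -14)) = 12.8062
d((-9, -4), (-30, 2)) = 21.8403
d((-9, -4), (6, -14)) = 18.0278
d((-9, -4), (24, -22)) = 37.5899
d((-6, -7), (-29, 4)) = 25.4951
d((-6, -7), (-17, -14)) = 13.0384
d((-6, -7), (-30, 2)) = 25.632
d((-6, -7), (6, -14)) = 13.8924
d((-6, -7), (24, -22)) = 33.541
d((-29, 4), (-17, -14)) = 21.6333
d((-29, 4), (-30, 2)) = 2.2361 <-- minimum
d((-29, 4), (6, -14)) = 39.3573
d((-29, 4), (24, -22)) = 59.0339
d((-17, -14), (-30, 2)) = 20.6155
d((-17, -14), (6, -14)) = 23.0
d((-17, -14), (24, -22)) = 41.7732
d((-30, 2), (6, -14)) = 39.3954
d((-30, 2), (24, -22)) = 59.0931
d((6, -14), (24, -22)) = 19.6977

Closest pair: (-29, 4) and (-30, 2) with distance 2.2361

The closest pair is (-29, 4) and (-30, 2) with Euclidean distance 2.2361. For 7 points, brute-force pairwise comparison is shown above. For large n, the divide-and-conquer algorithm (sort by x, recurse on halves, check the dividing strip) achieves O(n log n).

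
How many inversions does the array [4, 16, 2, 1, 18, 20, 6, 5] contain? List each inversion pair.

Finding inversions in [4, 16, 2, 1, 18, 20, 6, 5]:

(0, 2): arr[0]=4 > arr[2]=2
(0, 3): arr[0]=4 > arr[3]=1
(1, 2): arr[1]=16 > arr[2]=2
(1, 3): arr[1]=16 > arr[3]=1
(1, 6): arr[1]=16 > arr[6]=6
(1, 7): arr[1]=16 > arr[7]=5
(2, 3): arr[2]=2 > arr[3]=1
(4, 6): arr[4]=18 > arr[6]=6
(4, 7): arr[4]=18 > arr[7]=5
(5, 6): arr[5]=20 > arr[6]=6
(5, 7): arr[5]=20 > arr[7]=5
(6, 7): arr[6]=6 > arr[7]=5

Total inversions: 12

The array has 12 inversion(s): (0,2), (0,3), (1,2), (1,3), (1,6), (1,7), (2,3), (4,6), (4,7), (5,6), (5,7), (6,7). Each pair (i,j) satisfies i < j and arr[i] > arr[j].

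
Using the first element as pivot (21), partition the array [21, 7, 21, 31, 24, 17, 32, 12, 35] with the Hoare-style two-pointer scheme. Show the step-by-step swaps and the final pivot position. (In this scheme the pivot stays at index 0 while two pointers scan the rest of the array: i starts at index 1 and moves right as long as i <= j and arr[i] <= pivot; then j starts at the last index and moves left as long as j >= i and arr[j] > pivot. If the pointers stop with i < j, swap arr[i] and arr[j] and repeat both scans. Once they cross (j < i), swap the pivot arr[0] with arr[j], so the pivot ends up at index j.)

Hoare-style two-pointer partition with pivot = 21:

Initial array: [21, 7, 21, 31, 24, 17, 32, 12, 35]

Pointers start at i = 1, j = 8.
i stops at index 3 (arr[3]=31 > 21), j stops at index 7 (arr[7]=12 <= 21): swap arr[3] and arr[7], array becomes [21, 7, 21, 12, 24, 17, 32, 31, 35]
i stops at index 4 (arr[4]=24 > 21), j stops at index 5 (arr[5]=17 <= 21): swap arr[4] and arr[5], array becomes [21, 7, 21, 12, 17, 24, 32, 31, 35]
i ends at 5, j ends at 4: the pointers have crossed (j < i), so scanning stops.

Swap pivot arr[0] with arr[4] to place pivot at position 4: [17, 7, 21, 12, 21, 24, 32, 31, 35]
Pivot position: 4

After partitioning with pivot 21, the array becomes [17, 7, 21, 12, 21, 24, 32, 31, 35]. The pivot is placed at index 4. All elements to the left of the pivot are <= 21, and all elements to the right are > 21.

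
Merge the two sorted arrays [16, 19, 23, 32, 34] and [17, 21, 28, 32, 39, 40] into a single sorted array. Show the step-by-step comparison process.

Merging process:

Compare 16 vs 17: take 16 from left. Merged: [16]
Compare 19 vs 17: take 17 from right. Merged: [16, 17]
Compare 19 vs 21: take 19 from left. Merged: [16, 17, 19]
Compare 23 vs 21: take 21 from right. Merged: [16, 17, 19, 21]
Compare 23 vs 28: take 23 from left. Merged: [16, 17, 19, 21, 23]
Compare 32 vs 28: take 28 from right. Merged: [16, 17, 19, 21, 23, 28]
Compare 32 vs 32: take 32 from left. Merged: [16, 17, 19, 21, 23, 28, 32]
Compare 34 vs 32: take 32 from right. Merged: [16, 17, 19, 21, 23, 28, 32, 32]
Compare 34 vs 39: take 34 from left. Merged: [16, 17, 19, 21, 23, 28, 32, 32, 34]
Append remaining from right: [39, 40]. Merged: [16, 17, 19, 21, 23, 28, 32, 32, 34, 39, 40]

Final merged array: [16, 17, 19, 21, 23, 28, 32, 32, 34, 39, 40]
Total comparisons: 9

The merged array is [16, 17, 19, 21, 23, 28, 32, 32, 34, 39, 40], requiring 9 comparisons. The merge step runs in O(n) time where n is the total number of elements.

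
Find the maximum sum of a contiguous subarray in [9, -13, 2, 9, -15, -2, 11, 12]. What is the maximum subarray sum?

Using Kadane's algorithm on [9, -13, 2, 9, -15, -2, 11, 12]:

Scanning through the array:
Position 1 (value -13): max_ending_here = -4, max_so_far = 9
Position 2 (value 2): max_ending_here = 2, max_so_far = 9
Position 3 (value 9): max_ending_here = 11, max_so_far = 11
Position 4 (value -15): max_ending_here = -4, max_so_far = 11
Position 5 (value -2): max_ending_here = -2, max_so_far = 11
Position 6 (value 11): max_ending_here = 11, max_so_far = 11
Position 7 (value 12): max_ending_here = 23, max_so_far = 23

Maximum subarray: [11, 12]
Maximum sum: 23

The maximum subarray is [11, 12] with sum 23. This subarray runs from index 6 to index 7.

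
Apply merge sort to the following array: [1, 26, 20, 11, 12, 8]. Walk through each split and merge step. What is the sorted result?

Merge sort trace:

Split: [1, 26, 20, 11, 12, 8] -> [1, 26, 20] and [11, 12, 8]
  Split: [1, 26, 20] -> [1] and [26, 20]
    Split: [26, 20] -> [26] and [20]
    Merge: [26] + [20] -> [20, 26]
  Merge: [1] + [20, 26] -> [1, 20, 26]
  Split: [11, 12, 8] -> [11] and [12, 8]
    Split: [12, 8] -> [12] and [8]
    Merge: [12] + [8] -> [8, 12]
  Merge: [11] + [8, 12] -> [8, 11, 12]
Merge: [1, 20, 26] + [8, 11, 12] -> [1, 8, 11, 12, 20, 26]

Final sorted array: [1, 8, 11, 12, 20, 26]

The merge sort proceeds by recursively splitting the array and merging sorted halves.
After all merges, the sorted array is [1, 8, 11, 12, 20, 26].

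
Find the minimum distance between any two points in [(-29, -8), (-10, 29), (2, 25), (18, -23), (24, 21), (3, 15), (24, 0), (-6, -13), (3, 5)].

Computing all pairwise distances among 9 points:

d((-29, -8), (-10, 29)) = 41.5933
d((-29, -8), (2, 25)) = 45.2769
d((-29, -8), (18, -23)) = 49.3356
d((-29, -8), (24, 21)) = 60.4152
d((-29, -8), (3, 15)) = 39.4081
d((-29, -8), (24, 0)) = 53.6004
d((-29, -8), (-6, -13)) = 23.5372
d((-29, -8), (3, 5)) = 34.5398
d((-10, 29), (2, 25)) = 12.6491
d((-10, 29), (18, -23)) = 59.0593
d((-10, 29), (24, 21)) = 34.9285
d((-10, 29), (3, 15)) = 19.105
d((-10, 29), (24, 0)) = 44.6878
d((-10, 29), (-6, -13)) = 42.19
d((-10, 29), (3, 5)) = 27.2947
d((2, 25), (18, -23)) = 50.5964
d((2, 25), (24, 21)) = 22.3607
d((2, 25), (3, 15)) = 10.0499
d((2, 25), (24, 0)) = 33.3017
d((2, 25), (-6, -13)) = 38.833
d((2, 25), (3, 5)) = 20.025
d((18, -23), (24, 21)) = 44.4072
d((18, -23), (3, 15)) = 40.8534
d((18, -23), (24, 0)) = 23.7697
d((18, -23), (-6, -13)) = 26.0
d((18, -23), (3, 5)) = 31.7648
d((24, 21), (3, 15)) = 21.8403
d((24, 21), (24, 0)) = 21.0
d((24, 21), (-6, -13)) = 45.3431
d((24, 21), (3, 5)) = 26.4008
d((3, 15), (24, 0)) = 25.807
d((3, 15), (-6, -13)) = 29.4109
d((3, 15), (3, 5)) = 10.0 <-- minimum
d((24, 0), (-6, -13)) = 32.6956
d((24, 0), (3, 5)) = 21.587
d((-6, -13), (3, 5)) = 20.1246

Closest pair: (3, 15) and (3, 5) with distance 10.0

The closest pair is (3, 15) and (3, 5) with Euclidean distance 10.0. For 9 points, brute-force pairwise comparison is shown above. For large n, the divide-and-conquer algorithm (sort by x, recurse on halves, check the dividing strip) achieves O(n log n).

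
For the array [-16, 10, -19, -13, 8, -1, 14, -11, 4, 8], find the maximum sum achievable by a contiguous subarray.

Using Kadane's algorithm on [-16, 10, -19, -13, 8, -1, 14, -11, 4, 8]:

Scanning through the array:
Position 1 (value 10): max_ending_here = 10, max_so_far = 10
Position 2 (value -19): max_ending_here = -9, max_so_far = 10
Position 3 (value -13): max_ending_here = -13, max_so_far = 10
Position 4 (value 8): max_ending_here = 8, max_so_far = 10
Position 5 (value -1): max_ending_here = 7, max_so_far = 10
Position 6 (value 14): max_ending_here = 21, max_so_far = 21
Position 7 (value -11): max_ending_here = 10, max_so_far = 21
Position 8 (value 4): max_ending_here = 14, max_so_far = 21
Position 9 (value 8): max_ending_here = 22, max_so_far = 22

Maximum subarray: [8, -1, 14, -11, 4, 8]
Maximum sum: 22

The maximum subarray is [8, -1, 14, -11, 4, 8] with sum 22. This subarray runs from index 4 to index 9.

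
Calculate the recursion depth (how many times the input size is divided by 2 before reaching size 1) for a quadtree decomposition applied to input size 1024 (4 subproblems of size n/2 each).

For divide and conquer with division factor 2:

Problem sizes at each level:
Level 0: 1024
Level 1: 512
Level 2: 256
Level 3: 128
Level 4: 64
Level 5: 32
Level 6: 16
Level 7: 8
Level 8: 4
Level 9: 2
Level 10: 1

The root is level 0 and the size-1 base case is level 10 (the tree spans levels 0 through 10, i.e. 11 levels counting the root), so the depth is the number of divisions: log_2(1024) = 10

The recursion tree depth is log_2(1024) = 10. At each level, the problem size is divided by 2, so it takes 10 divisions to reduce to a base case of size 1. The algorithm makes 4 recursive calls at each level.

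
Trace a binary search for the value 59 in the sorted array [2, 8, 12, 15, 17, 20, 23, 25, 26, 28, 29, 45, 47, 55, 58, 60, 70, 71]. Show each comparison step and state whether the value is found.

Binary search for 59 in [2, 8, 12, 15, 17, 20, 23, 25, 26, 28, 29, 45, 47, 55, 58, 60, 70, 71]:

lo=0, hi=17, mid=8, arr[mid]=26 -> 26 < 59, search right half
lo=9, hi=17, mid=13, arr[mid]=55 -> 55 < 59, search right half
lo=14, hi=17, mid=15, arr[mid]=60 -> 60 > 59, search left half
lo=14, hi=14, mid=14, arr[mid]=58 -> 58 < 59, search right half
lo=15 > hi=14, target 59 not found

Binary search determines that 59 is not in the array after 4 comparisons. The search space was exhausted without finding the target.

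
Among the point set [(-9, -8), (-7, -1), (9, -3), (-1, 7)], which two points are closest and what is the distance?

Computing all pairwise distances among 4 points:

d((-9, -8), (-7, -1)) = 7.2801 <-- minimum
d((-9, -8), (9, -3)) = 18.6815
d((-9, -8), (-1, 7)) = 17.0
d((-7, -1), (9, -3)) = 16.1245
d((-7, -1), (-1, 7)) = 10.0
d((9, -3), (-1, 7)) = 14.1421

Closest pair: (-9, -8) and (-7, -1) with distance 7.2801

The closest pair is (-9, -8) and (-7, -1) with Euclidean distance 7.2801. For 4 points, brute-force pairwise comparison is shown above. For large n, the divide-and-conquer algorithm (sort by x, recurse on halves, check the dividing strip) achieves O(n log n).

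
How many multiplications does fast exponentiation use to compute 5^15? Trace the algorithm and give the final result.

Computing 5^15 by squaring (build up from 5^1; each line after the first costs one multiplication):

5^1 = 5
5^2 = (5^1)^2 = 5^2 = 25
5^3 = 5 * 5^2 = 5 * 25 = 125
5^6 = (5^3)^2 = 125^2 = 15625
5^7 = 5 * 5^6 = 5 * 15625 = 78125
5^14 = (5^7)^2 = 78125^2 = 6103515625
5^15 = 5 * 5^14 = 5 * 6103515625 = 30517578125

Result: 30517578125
Multiplications needed: 6 (6 lines after 5^1)

5^15 = 30517578125. Using exponentiation by squaring, this requires 6 multiplications. The key idea: if the exponent is even, square the half-power; if odd, multiply by the base once.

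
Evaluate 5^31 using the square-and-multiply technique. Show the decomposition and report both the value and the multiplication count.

Computing 5^31 by squaring (build up from 5^1; each line after the first costs one multiplication):

5^1 = 5
5^2 = (5^1)^2 = 5^2 = 25
5^3 = 5 * 5^2 = 5 * 25 = 125
5^6 = (5^3)^2 = 125^2 = 15625
5^7 = 5 * 5^6 = 5 * 15625 = 78125
5^14 = (5^7)^2 = 78125^2 = 6103515625
5^15 = 5 * 5^14 = 5 * 6103515625 = 30517578125
5^30 = (5^15)^2 = 30517578125^2 = 931322574615478515625
5^31 = 5 * 5^30 = 5 * 931322574615478515625 = 4656612873077392578125

Result: 4656612873077392578125
Multiplications needed: 8 (8 lines after 5^1)

5^31 = 4656612873077392578125. Using exponentiation by squaring, this requires 8 multiplications. The key idea: if the exponent is even, square the half-power; if odd, multiply by the base once.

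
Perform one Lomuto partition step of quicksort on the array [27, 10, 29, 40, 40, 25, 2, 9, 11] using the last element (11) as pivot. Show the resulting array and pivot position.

Lomuto partition with pivot = 11:

Initial array: [27, 10, 29, 40, 40, 25, 2, 9, 11]

arr[0]=27 > 11: no swap
arr[1]=10 <= 11: swap with position 0, array becomes [10, 27, 29, 40, 40, 25, 2, 9, 11]
arr[2]=29 > 11: no swap
arr[3]=40 > 11: no swap
arr[4]=40 > 11: no swap
arr[5]=25 > 11: no swap
arr[6]=2 <= 11: swap with position 1, array becomes [10, 2, 29, 40, 40, 25, 27, 9, 11]
arr[7]=9 <= 11: swap with position 2, array becomes [10, 2, 9, 40, 40, 25, 27, 29, 11]

Place pivot at position 3: [10, 2, 9, 11, 40, 25, 27, 29, 40]
Pivot position: 3

After partitioning with pivot 11, the array becomes [10, 2, 9, 11, 40, 25, 27, 29, 40]. The pivot is placed at index 3. All elements to the left of the pivot are <= 11, and all elements to the right are > 11.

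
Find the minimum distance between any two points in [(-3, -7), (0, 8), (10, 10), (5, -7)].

Computing all pairwise distances among 4 points:

d((-3, -7), (0, 8)) = 15.2971
d((-3, -7), (10, 10)) = 21.4009
d((-3, -7), (5, -7)) = 8.0 <-- minimum
d((0, 8), (10, 10)) = 10.198
d((0, 8), (5, -7)) = 15.8114
d((10, 10), (5, -7)) = 17.72

Closest pair: (-3, -7) and (5, -7) with distance 8.0

The closest pair is (-3, -7) and (5, -7) with Euclidean distance 8.0. For 4 points, brute-force pairwise comparison is shown above. For large n, the divide-and-conquer algorithm (sort by x, recurse on halves, check the dividing strip) achieves O(n log n).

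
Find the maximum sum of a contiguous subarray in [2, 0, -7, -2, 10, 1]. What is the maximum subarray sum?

Using Kadane's algorithm on [2, 0, -7, -2, 10, 1]:

Scanning through the array:
Position 1 (value 0): max_ending_here = 2, max_so_far = 2
Position 2 (value -7): max_ending_here = -5, max_so_far = 2
Position 3 (value -2): max_ending_here = -2, max_so_far = 2
Position 4 (value 10): max_ending_here = 10, max_so_far = 10
Position 5 (value 1): max_ending_here = 11, max_so_far = 11

Maximum subarray: [10, 1]
Maximum sum: 11

The maximum subarray is [10, 1] with sum 11. This subarray runs from index 4 to index 5.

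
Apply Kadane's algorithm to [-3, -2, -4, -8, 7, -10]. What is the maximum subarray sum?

Using Kadane's algorithm on [-3, -2, -4, -8, 7, -10]:

Scanning through the array:
Position 1 (value -2): max_ending_here = -2, max_so_far = -2
Position 2 (value -4): max_ending_here = -4, max_so_far = -2
Position 3 (value -8): max_ending_here = -8, max_so_far = -2
Position 4 (value 7): max_ending_here = 7, max_so_far = 7
Position 5 (value -10): max_ending_here = -3, max_so_far = 7

Maximum subarray: [7]
Maximum sum: 7

The maximum subarray is [7] with sum 7. This subarray runs from index 4 to index 4.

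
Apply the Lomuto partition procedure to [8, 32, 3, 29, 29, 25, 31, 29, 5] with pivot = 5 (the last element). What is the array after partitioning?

Lomuto partition with pivot = 5:

Initial array: [8, 32, 3, 29, 29, 25, 31, 29, 5]

arr[0]=8 > 5: no swap
arr[1]=32 > 5: no swap
arr[2]=3 <= 5: swap with position 0, array becomes [3, 32, 8, 29, 29, 25, 31, 29, 5]
arr[3]=29 > 5: no swap
arr[4]=29 > 5: no swap
arr[5]=25 > 5: no swap
arr[6]=31 > 5: no swap
arr[7]=29 > 5: no swap

Place pivot at position 1: [3, 5, 8, 29, 29, 25, 31, 29, 32]
Pivot position: 1

After partitioning with pivot 5, the array becomes [3, 5, 8, 29, 29, 25, 31, 29, 32]. The pivot is placed at index 1. All elements to the left of the pivot are <= 5, and all elements to the right are > 5.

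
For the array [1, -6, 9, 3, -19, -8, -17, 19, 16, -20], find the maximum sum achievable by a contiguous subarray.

Using Kadane's algorithm on [1, -6, 9, 3, -19, -8, -17, 19, 16, -20]:

Scanning through the array:
Position 1 (value -6): max_ending_here = -5, max_so_far = 1
Position 2 (value 9): max_ending_here = 9, max_so_far = 9
Position 3 (value 3): max_ending_here = 12, max_so_far = 12
Position 4 (value -19): max_ending_here = -7, max_so_far = 12
Position 5 (value -8): max_ending_here = -8, max_so_far = 12
Position 6 (value -17): max_ending_here = -17, max_so_far = 12
Position 7 (value 19): max_ending_here = 19, max_so_far = 19
Position 8 (value 16): max_ending_here = 35, max_so_far = 35
Position 9 (value -20): max_ending_here = 15, max_so_far = 35

Maximum subarray: [19, 16]
Maximum sum: 35

The maximum subarray is [19, 16] with sum 35. This subarray runs from index 7 to index 8.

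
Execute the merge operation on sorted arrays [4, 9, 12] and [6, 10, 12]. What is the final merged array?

Merging process:

Compare 4 vs 6: take 4 from left. Merged: [4]
Compare 9 vs 6: take 6 from right. Merged: [4, 6]
Compare 9 vs 10: take 9 from left. Merged: [4, 6, 9]
Compare 12 vs 10: take 10 from right. Merged: [4, 6, 9, 10]
Compare 12 vs 12: take 12 from left. Merged: [4, 6, 9, 10, 12]
Append remaining from right: [12]. Merged: [4, 6, 9, 10, 12, 12]

Final merged array: [4, 6, 9, 10, 12, 12]
Total comparisons: 5

The merged array is [4, 6, 9, 10, 12, 12], requiring 5 comparisons. The merge step runs in O(n) time where n is the total number of elements.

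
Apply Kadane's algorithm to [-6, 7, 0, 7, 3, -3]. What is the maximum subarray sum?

Using Kadane's algorithm on [-6, 7, 0, 7, 3, -3]:

Scanning through the array:
Position 1 (value 7): max_ending_here = 7, max_so_far = 7
Position 2 (value 0): max_ending_here = 7, max_so_far = 7
Position 3 (value 7): max_ending_here = 14, max_so_far = 14
Position 4 (value 3): max_ending_here = 17, max_so_far = 17
Position 5 (value -3): max_ending_here = 14, max_so_far = 17

Maximum subarray: [7, 0, 7, 3]
Maximum sum: 17

The maximum subarray is [7, 0, 7, 3] with sum 17. This subarray runs from index 1 to index 4.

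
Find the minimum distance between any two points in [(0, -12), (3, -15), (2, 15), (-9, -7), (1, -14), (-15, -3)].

Computing all pairwise distances among 6 points:

d((0, -12), (3, -15)) = 4.2426
d((0, -12), (2, 15)) = 27.074
d((0, -12), (-9, -7)) = 10.2956
d((0, -12), (1, -14)) = 2.2361 <-- minimum
d((0, -12), (-15, -3)) = 17.4929
d((3, -15), (2, 15)) = 30.0167
d((3, -15), (-9, -7)) = 14.4222
d((3, -15), (1, -14)) = 2.2361 <-- minimum
d((3, -15), (-15, -3)) = 21.6333
d((2, 15), (-9, -7)) = 24.5967
d((2, 15), (1, -14)) = 29.0172
d((2, 15), (-15, -3)) = 24.7588
d((-9, -7), (1, -14)) = 12.2066
d((-9, -7), (-15, -3)) = 7.2111
d((1, -14), (-15, -3)) = 19.4165

Minimum distance: 2.2361 (tie among 2 pairs: (0, -12) and (1, -14); (3, -15) and (1, -14))

The minimum Euclidean distance is 2.2361. There is a tie: 2 pairs achieve this minimum — (0, -12) and (1, -14); (3, -15) and (1, -14). Any of these is a valid closest pair. For 6 points, brute-force pairwise comparison is shown above. For large n, the divide-and-conquer algorithm (sort by x, recurse on halves, check the dividing strip) achieves O(n log n).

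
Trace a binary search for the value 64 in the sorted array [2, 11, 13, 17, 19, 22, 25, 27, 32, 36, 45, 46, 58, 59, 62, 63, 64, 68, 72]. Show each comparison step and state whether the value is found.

Binary search for 64 in [2, 11, 13, 17, 19, 22, 25, 27, 32, 36, 45, 46, 58, 59, 62, 63, 64, 68, 72]:

lo=0, hi=18, mid=9, arr[mid]=36 -> 36 < 64, search right half
lo=10, hi=18, mid=14, arr[mid]=62 -> 62 < 64, search right half
lo=15, hi=18, mid=16, arr[mid]=64 -> Found target at index 16!

Binary search finds 64 at index 16 after 3 comparisons. The search repeatedly halves the search space by comparing with the middle element.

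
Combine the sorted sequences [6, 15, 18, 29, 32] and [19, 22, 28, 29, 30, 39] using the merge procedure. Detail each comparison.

Merging process:

Compare 6 vs 19: take 6 from left. Merged: [6]
Compare 15 vs 19: take 15 from left. Merged: [6, 15]
Compare 18 vs 19: take 18 from left. Merged: [6, 15, 18]
Compare 29 vs 19: take 19 from right. Merged: [6, 15, 18, 19]
Compare 29 vs 22: take 22 from right. Merged: [6, 15, 18, 19, 22]
Compare 29 vs 28: take 28 from right. Merged: [6, 15, 18, 19, 22, 28]
Compare 29 vs 29: take 29 from left. Merged: [6, 15, 18, 19, 22, 28, 29]
Compare 32 vs 29: take 29 from right. Merged: [6, 15, 18, 19, 22, 28, 29, 29]
Compare 32 vs 30: take 30 from right. Merged: [6, 15, 18, 19, 22, 28, 29, 29, 30]
Compare 32 vs 39: take 32 from left. Merged: [6, 15, 18, 19, 22, 28, 29, 29, 30, 32]
Append remaining from right: [39]. Merged: [6, 15, 18, 19, 22, 28, 29, 29, 30, 32, 39]

Final merged array: [6, 15, 18, 19, 22, 28, 29, 29, 30, 32, 39]
Total comparisons: 10

The merged array is [6, 15, 18, 19, 22, 28, 29, 29, 30, 32, 39], requiring 10 comparisons. The merge step runs in O(n) time where n is the total number of elements.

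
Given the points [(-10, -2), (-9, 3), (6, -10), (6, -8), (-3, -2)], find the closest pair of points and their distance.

Computing all pairwise distances among 5 points:

d((-10, -2), (-9, 3)) = 5.099
d((-10, -2), (6, -10)) = 17.8885
d((-10, -2), (6, -8)) = 17.088
d((-10, -2), (-3, -2)) = 7.0
d((-9, 3), (6, -10)) = 19.8494
d((-9, 3), (6, -8)) = 18.6011
d((-9, 3), (-3, -2)) = 7.8102
d((6, -10), (6, -8)) = 2.0 <-- minimum
d((6, -10), (-3, -2)) = 12.0416
d((6, -8), (-3, -2)) = 10.8167

Closest pair: (6, -10) and (6, -8) with distance 2.0

The closest pair is (6, -10) and (6, -8) with Euclidean distance 2.0. For 5 points, brute-force pairwise comparison is shown above. For large n, the divide-and-conquer algorithm (sort by x, recurse on halves, check the dividing strip) achieves O(n log n).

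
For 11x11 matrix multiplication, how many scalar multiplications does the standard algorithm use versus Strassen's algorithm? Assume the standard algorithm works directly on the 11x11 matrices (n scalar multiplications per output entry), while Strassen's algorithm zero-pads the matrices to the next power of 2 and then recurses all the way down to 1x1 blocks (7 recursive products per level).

Matrix multiplication for 11x11 matrices:

Strassen's algorithm requires power-of-2 dimensions. Pad 11x11 to 16x16 (next power of 2).

Standard algorithm: 11^3 = 1331 multiplications
Strassen's algorithm: 7^(log2(16)) = 7^4 = 2401 multiplications
Difference: 1331 - 2401 = -1070 (Strassen uses MORE here due to padding overhead — for small or just-over-power-of-2 n, padding can outweigh the per-level savings)

Standard: 1331 multiplications (11^3). Strassen: 2401 multiplications (7^4, after padding to 16x16). Strassen reduces 8 recursive multiplications to 7 at each level.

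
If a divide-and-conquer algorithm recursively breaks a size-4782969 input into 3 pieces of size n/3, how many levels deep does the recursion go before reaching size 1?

For divide and conquer with division factor 3:

Problem sizes at each level:
Level 0: 4782969
Level 1: 1594323
Level 2: 531441
Level 3: 177147
Level 4: 59049
Level 5: 19683
Level 6: 6561
Level 7: 2187
Level 8: 729
Level 9: 243
Level 10: 81
Level 11: 27
Level 12: 9
Level 13: 3
Level 14: 1

The root is level 0 and the size-1 base case is level 14 (the tree spans levels 0 through 14, i.e. 15 levels counting the root), so the depth is the number of divisions: log_3(4782969) = 14

The recursion tree depth is log_3(4782969) = 14. At each level, the problem size is divided by 3, so it takes 14 divisions to reduce to a base case of size 1. The algorithm makes 3 recursive calls at each level.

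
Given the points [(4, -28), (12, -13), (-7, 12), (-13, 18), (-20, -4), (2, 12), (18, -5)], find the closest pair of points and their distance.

Computing all pairwise distances among 7 points:

d((4, -28), (12, -13)) = 17.0
d((4, -28), (-7, 12)) = 41.4849
d((4, -28), (-13, 18)) = 49.0408
d((4, -28), (-20, -4)) = 33.9411
d((4, -28), (2, 12)) = 40.05
d((4, -28), (18, -5)) = 26.9258
d((12, -13), (-7, 12)) = 31.4006
d((12, -13), (-13, 18)) = 39.8246
d((12, -13), (-20, -4)) = 33.2415
d((12, -13), (2, 12)) = 26.9258
d((12, -13), (18, -5)) = 10.0
d((-7, 12), (-13, 18)) = 8.4853 <-- minimum
d((-7, 12), (-20, -4)) = 20.6155
d((-7, 12), (2, 12)) = 9.0
d((-7, 12), (18, -5)) = 30.2324
d((-13, 18), (-20, -4)) = 23.0868
d((-13, 18), (2, 12)) = 16.1555
d((-13, 18), (18, -5)) = 38.6005
d((-20, -4), (2, 12)) = 27.2029
d((-20, -4), (18, -5)) = 38.0132
d((2, 12), (18, -5)) = 23.3452

Closest pair: (-7, 12) and (-13, 18) with distance 8.4853

The closest pair is (-7, 12) and (-13, 18) with Euclidean distance 8.4853. For 7 points, brute-force pairwise comparison is shown above. For large n, the divide-and-conquer algorithm (sort by x, recurse on halves, check the dividing strip) achieves O(n log n).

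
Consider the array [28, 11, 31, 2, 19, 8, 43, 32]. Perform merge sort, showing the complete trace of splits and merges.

Merge sort trace:

Split: [28, 11, 31, 2, 19, 8, 43, 32] -> [28, 11, 31, 2] and [19, 8, 43, 32]
  Split: [28, 11, 31, 2] -> [28, 11] and [31, 2]
    Split: [28, 11] -> [28] and [11]
    Merge: [28] + [11] -> [11, 28]
    Split: [31, 2] -> [31] and [2]
    Merge: [31] + [2] -> [2, 31]
  Merge: [11, 28] + [2, 31] -> [2, 11, 28, 31]
  Split: [19, 8, 43, 32] -> [19, 8] and [43, 32]
    Split: [19, 8] -> [19] and [8]
    Merge: [19] + [8] -> [8, 19]
    Split: [43, 32] -> [43] and [32]
    Merge: [43] + [32] -> [32, 43]
  Merge: [8, 19] + [32, 43] -> [8, 19, 32, 43]
Merge: [2, 11, 28, 31] + [8, 19, 32, 43] -> [2, 8, 11, 19, 28, 31, 32, 43]

Final sorted array: [2, 8, 11, 19, 28, 31, 32, 43]

The merge sort proceeds by recursively splitting the array and merging sorted halves.
After all merges, the sorted array is [2, 8, 11, 19, 28, 31, 32, 43].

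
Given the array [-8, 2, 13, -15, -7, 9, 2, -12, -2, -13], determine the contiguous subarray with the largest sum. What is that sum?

Using Kadane's algorithm on [-8, 2, 13, -15, -7, 9, 2, -12, -2, -13]:

Scanning through the array:
Position 1 (value 2): max_ending_here = 2, max_so_far = 2
Position 2 (value 13): max_ending_here = 15, max_so_far = 15
Position 3 (value -15): max_ending_here = 0, max_so_far = 15
Position 4 (value -7): max_ending_here = -7, max_so_far = 15
Position 5 (value 9): max_ending_here = 9, max_so_far = 15
Position 6 (value 2): max_ending_here = 11, max_so_far = 15
Position 7 (value -12): max_ending_here = -1, max_so_far = 15
Position 8 (value -2): max_ending_here = -2, max_so_far = 15
Position 9 (value -13): max_ending_here = -13, max_so_far = 15

Maximum subarray: [2, 13]
Maximum sum: 15

The maximum subarray is [2, 13] with sum 15. This subarray runs from index 1 to index 2.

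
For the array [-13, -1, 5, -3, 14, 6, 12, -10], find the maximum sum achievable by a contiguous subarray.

Using Kadane's algorithm on [-13, -1, 5, -3, 14, 6, 12, -10]:

Scanning through the array:
Position 1 (value -1): max_ending_here = -1, max_so_far = -1
Position 2 (value 5): max_ending_here = 5, max_so_far = 5
Position 3 (value -3): max_ending_here = 2, max_so_far = 5
Position 4 (value 14): max_ending_here = 16, max_so_far = 16
Position 5 (value 6): max_ending_here = 22, max_so_far = 22
Position 6 (value 12): max_ending_here = 34, max_so_far = 34
Position 7 (value -10): max_ending_here = 24, max_so_far = 34

Maximum subarray: [5, -3, 14, 6, 12]
Maximum sum: 34

The maximum subarray is [5, -3, 14, 6, 12] with sum 34. This subarray runs from index 2 to index 6.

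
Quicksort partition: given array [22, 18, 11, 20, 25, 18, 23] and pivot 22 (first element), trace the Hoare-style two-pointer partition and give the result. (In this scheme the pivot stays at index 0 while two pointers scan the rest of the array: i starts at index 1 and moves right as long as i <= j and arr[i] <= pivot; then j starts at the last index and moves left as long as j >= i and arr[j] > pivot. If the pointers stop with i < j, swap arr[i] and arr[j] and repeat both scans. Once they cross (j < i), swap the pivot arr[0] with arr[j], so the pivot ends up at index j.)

Hoare-style two-pointer partition with pivot = 22:

Initial array: [22, 18, 11, 20, 25, 18, 23]

Pointers start at i = 1, j = 6.
i stops at index 4 (arr[4]=25 > 22), j stops at index 5 (arr[5]=18 <= 22): swap arr[4] and arr[5], array becomes [22, 18, 11, 20, 18, 25, 23]
i ends at 5, j ends at 4: the pointers have crossed (j < i), so scanning stops.

Swap pivot arr[0] with arr[4] to place pivot at position 4: [18, 18, 11, 20, 22, 25, 23]
Pivot position: 4

After partitioning with pivot 22, the array becomes [18, 18, 11, 20, 22, 25, 23]. The pivot is placed at index 4. All elements to the left of the pivot are <= 22, and all elements to the right are > 22.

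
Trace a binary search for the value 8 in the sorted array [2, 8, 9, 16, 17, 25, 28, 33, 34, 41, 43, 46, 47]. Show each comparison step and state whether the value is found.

Binary search for 8 in [2, 8, 9, 16, 17, 25, 28, 33, 34, 41, 43, 46, 47]:

lo=0, hi=12, mid=6, arr[mid]=28 -> 28 > 8, search left half
lo=0, hi=5, mid=2, arr[mid]=9 -> 9 > 8, search left half
lo=0, hi=1, mid=0, arr[mid]=2 -> 2 < 8, search right half
lo=1, hi=1, mid=1, arr[mid]=8 -> Found target at index 1!

Binary search finds 8 at index 1 after 4 comparisons. The search repeatedly halves the search space by comparing with the middle element.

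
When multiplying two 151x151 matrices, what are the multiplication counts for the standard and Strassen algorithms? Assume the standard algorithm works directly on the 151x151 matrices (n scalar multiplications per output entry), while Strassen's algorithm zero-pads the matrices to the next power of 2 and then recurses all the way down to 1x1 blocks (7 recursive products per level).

Matrix multiplication for 151x151 matrices:

Strassen's algorithm requires power-of-2 dimensions. Pad 151x151 to 256x256 (next power of 2).

Standard algorithm: 151^3 = 3442951 multiplications
Strassen's algorithm: 7^(log2(256)) = 7^8 = 5764801 multiplications
Difference: 3442951 - 5764801 = -2321850 (Strassen uses MORE here due to padding overhead — for small or just-over-power-of-2 n, padding can outweigh the per-level savings)

Standard: 3442951 multiplications (151^3). Strassen: 5764801 multiplications (7^8, after padding to 256x256). Strassen reduces 8 recursive multiplications to 7 at each level.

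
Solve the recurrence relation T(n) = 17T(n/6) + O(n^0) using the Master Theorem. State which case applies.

Master Theorem for T(n) = 17T(n/6) + O(n^0):

a = 17, b = 6, c = 0
log_b(a) = log_6(17) = 1.5812

Case 1: c = 0 < log_6(17) = 1.5812
T(n) = O(n^(log_6 17))

For T(n) = 17T(n/6) + O(n^0): log_6(17) = 1.5812. This is Case 1 of the Master Theorem (c < log_b(a), work dominated by leaves), giving O(n^(log_6 17)).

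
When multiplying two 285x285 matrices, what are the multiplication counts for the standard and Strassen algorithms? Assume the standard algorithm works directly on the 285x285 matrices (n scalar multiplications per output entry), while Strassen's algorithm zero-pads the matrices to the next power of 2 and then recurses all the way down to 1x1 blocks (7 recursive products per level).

Matrix multiplication for 285x285 matrices:

Strassen's algorithm requires power-of-2 dimensions. Pad 285x285 to 512x512 (next power of 2).

Standard algorithm: 285^3 = 23149125 multiplications
Strassen's algorithm: 7^(log2(512)) = 7^9 = 40353607 multiplications
Difference: 23149125 - 40353607 = -17204482 (Strassen uses MORE here due to padding overhead — for small or just-over-power-of-2 n, padding can outweigh the per-level savings)

Standard: 23149125 multiplications (285^3). Strassen: 40353607 multiplications (7^9, after padding to 512x512). Strassen reduces 8 recursive multiplications to 7 at each level.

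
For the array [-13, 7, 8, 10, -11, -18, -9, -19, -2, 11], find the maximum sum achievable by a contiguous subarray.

Using Kadane's algorithm on [-13, 7, 8, 10, -11, -18, -9, -19, -2, 11]:

Scanning through the array:
Position 1 (value 7): max_ending_here = 7, max_so_far = 7
Position 2 (value 8): max_ending_here = 15, max_so_far = 15
Position 3 (value 10): max_ending_here = 25, max_so_far = 25
Position 4 (value -11): max_ending_here = 14, max_so_far = 25
Position 5 (value -18): max_ending_here = -4, max_so_far = 25
Position 6 (value -9): max_ending_here = -9, max_so_far = 25
Position 7 (value -19): max_ending_here = -19, max_so_far = 25
Position 8 (value -2): max_ending_here = -2, max_so_far = 25
Position 9 (value 11): max_ending_here = 11, max_so_far = 25

Maximum subarray: [7, 8, 10]
Maximum sum: 25

The maximum subarray is [7, 8, 10] with sum 25. This subarray runs from index 1 to index 3.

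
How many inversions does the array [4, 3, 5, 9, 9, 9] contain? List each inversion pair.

Finding inversions in [4, 3, 5, 9, 9, 9]:

(0, 1): arr[0]=4 > arr[1]=3

Total inversions: 1

The array has 1 inversion(s): (0,1). Each pair (i,j) satisfies i < j and arr[i] > arr[j].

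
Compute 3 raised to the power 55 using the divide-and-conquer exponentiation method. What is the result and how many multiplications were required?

Computing 3^55 by squaring (build up from 3^1; each line after the first costs one multiplication):

3^1 = 3
3^2 = (3^1)^2 = 3^2 = 9
3^3 = 3 * 3^2 = 3 * 9 = 27
3^6 = (3^3)^2 = 27^2 = 729
3^12 = (3^6)^2 = 729^2 = 531441
3^13 = 3 * 3^12 = 3 * 531441 = 1594323
3^26 = (3^13)^2 = 1594323^2 = 2541865828329
3^27 = 3 * 3^26 = 3 * 2541865828329 = 7625597484987
3^54 = (3^27)^2 = 7625597484987^2 = 58149737003040059690390169
3^55 = 3 * 3^54 = 3 * 58149737003040059690390169 = 174449211009120179071170507

Result: 174449211009120179071170507
Multiplications needed: 9 (9 lines after 3^1)

3^55 = 174449211009120179071170507. Using exponentiation by squaring, this requires 9 multiplications. The key idea: if the exponent is even, square the half-power; if odd, multiply by the base once.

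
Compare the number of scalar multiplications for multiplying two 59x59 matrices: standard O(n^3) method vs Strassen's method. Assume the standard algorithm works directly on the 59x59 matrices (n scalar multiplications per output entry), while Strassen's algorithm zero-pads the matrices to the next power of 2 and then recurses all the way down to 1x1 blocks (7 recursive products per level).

Matrix multiplication for 59x59 matrices:

Strassen's algorithm requires power-of-2 dimensions. Pad 59x59 to 64x64 (next power of 2).

Standard algorithm: 59^3 = 205379 multiplications
Strassen's algorithm: 7^(log2(64)) = 7^6 = 117649 multiplications
Savings: 205379 - 117649 = 87730 multiplications

Standard: 205379 multiplications (59^3). Strassen: 117649 multiplications (7^6, after padding to 64x64). Strassen reduces 8 recursive multiplications to 7 at each level.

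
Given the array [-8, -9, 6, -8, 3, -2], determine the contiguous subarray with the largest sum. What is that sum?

Using Kadane's algorithm on [-8, -9, 6, -8, 3, -2]:

Scanning through the array:
Position 1 (value -9): max_ending_here = -9, max_so_far = -8
Position 2 (value 6): max_ending_here = 6, max_so_far = 6
Position 3 (value -8): max_ending_here = -2, max_so_far = 6
Position 4 (value 3): max_ending_here = 3, max_so_far = 6
Position 5 (value -2): max_ending_here = 1, max_so_far = 6

Maximum subarray: [6]
Maximum sum: 6

The maximum subarray is [6] with sum 6. This subarray runs from index 2 to index 2.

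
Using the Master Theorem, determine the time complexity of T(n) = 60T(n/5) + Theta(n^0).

Master Theorem for T(n) = 60T(n/5) + O(n^0):

a = 60, b = 5, c = 0
log_b(a) = log_5(60) = 2.5440

Case 1: c = 0 < log_5(60) = 2.5440
T(n) = O(n^(log_5 60))

For T(n) = 60T(n/5) + O(n^0): log_5(60) = 2.5440. This is Case 1 of the Master Theorem (c < log_b(a), work dominated by leaves), giving O(n^(log_5 60)).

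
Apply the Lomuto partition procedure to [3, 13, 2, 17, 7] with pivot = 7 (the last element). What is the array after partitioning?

Lomuto partition with pivot = 7:

Initial array: [3, 13, 2, 17, 7]

arr[0]=3 <= 7: swap with position 0, array becomes [3, 13, 2, 17, 7]
arr[1]=13 > 7: no swap
arr[2]=2 <= 7: swap with position 1, array becomes [3, 2, 13, 17, 7]
arr[3]=17 > 7: no swap

Place pivot at position 2: [3, 2, 7, 17, 13]
Pivot position: 2

After partitioning with pivot 7, the array becomes [3, 2, 7, 17, 13]. The pivot is placed at index 2. All elements to the left of the pivot are <= 7, and all elements to the right are > 7.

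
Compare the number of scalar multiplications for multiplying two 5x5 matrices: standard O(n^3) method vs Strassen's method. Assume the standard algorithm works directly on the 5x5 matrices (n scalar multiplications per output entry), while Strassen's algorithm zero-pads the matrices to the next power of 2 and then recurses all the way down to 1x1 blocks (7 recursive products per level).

Matrix multiplication for 5x5 matrices:

Strassen's algorithm requires power-of-2 dimensions. Pad 5x5 to 8x8 (next power of 2).

Standard algorithm: 5^3 = 125 multiplications
Strassen's algorithm: 7^(log2(8)) = 7^3 = 343 multiplications
Difference: 125 - 343 = -218 (Strassen uses MORE here due to padding overhead — for small or just-over-power-of-2 n, padding can outweigh the per-level savings)

Standard: 125 multiplications (5^3). Strassen: 343 multiplications (7^3, after padding to 8x8). Strassen reduces 8 recursive multiplications to 7 at each level.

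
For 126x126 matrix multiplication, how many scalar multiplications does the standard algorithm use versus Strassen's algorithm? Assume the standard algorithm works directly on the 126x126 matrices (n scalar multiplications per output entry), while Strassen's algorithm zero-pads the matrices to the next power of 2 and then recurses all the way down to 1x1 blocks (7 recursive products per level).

Matrix multiplication for 126x126 matrices:

Strassen's algorithm requires power-of-2 dimensions. Pad 126x126 to 128x128 (next power of 2).

Standard algorithm: 126^3 = 2000376 multiplications
Strassen's algorithm: 7^(log2(128)) = 7^7 = 823543 multiplications
Savings: 2000376 - 823543 = 1176833 multiplications

Standard: 2000376 multiplications (126^3). Strassen: 823543 multiplications (7^7, after padding to 128x128). Strassen reduces 8 recursive multiplications to 7 at each level.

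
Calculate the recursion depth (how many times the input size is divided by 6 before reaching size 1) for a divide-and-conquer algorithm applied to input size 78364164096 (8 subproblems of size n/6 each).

For divide and conquer with division factor 6:

Problem sizes at each level:
Level 0: 78364164096
Level 1: 13060694016
Level 2: 2176782336
Level 3: 362797056
Level 4: 60466176
Level 5: 10077696
Level 6: 1679616
Level 7: 279936
Level 8: 46656
Level 9: 7776
Level 10: 1296
Level 11: 216
Level 12: 36
Level 13: 6
Level 14: 1

The root is level 0 and the size-1 base case is level 14 (the tree spans levels 0 through 14, i.e. 15 levels counting the root), so the depth is the number of divisions: log_6(78364164096) = 14

The recursion tree depth is log_6(78364164096) = 14. At each level, the problem size is divided by 6, so it takes 14 divisions to reduce to a base case of size 1. The algorithm makes 8 recursive calls at each level.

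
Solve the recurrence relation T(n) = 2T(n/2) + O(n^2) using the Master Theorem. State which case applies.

Master Theorem for T(n) = 2T(n/2) + O(n^2):

a = 2, b = 2, c = 2
log_b(a) = log_2(2) = 1.0000

Case 3: c = 2 > log_2(2) = 1.0000
T(n) = O(n^2) = O(n^2)

For T(n) = 2T(n/2) + O(n^2): log_2(2) = 1.0000. This is Case 3 of the Master Theorem (c > log_b(a), work dominated by root), giving O(n^2).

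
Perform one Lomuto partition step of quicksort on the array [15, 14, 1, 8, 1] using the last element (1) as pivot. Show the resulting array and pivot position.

Lomuto partition with pivot = 1:

Initial array: [15, 14, 1, 8, 1]

arr[0]=15 > 1: no swap
arr[1]=14 > 1: no swap
arr[2]=1 <= 1: swap with position 0, array becomes [1, 14, 15, 8, 1]
arr[3]=8 > 1: no swap

Place pivot at position 1: [1, 1, 15, 8, 14]
Pivot position: 1

After partitioning with pivot 1, the array becomes [1, 1, 15, 8, 14]. The pivot is placed at index 1. All elements to the left of the pivot are <= 1, and all elements to the right are > 1.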